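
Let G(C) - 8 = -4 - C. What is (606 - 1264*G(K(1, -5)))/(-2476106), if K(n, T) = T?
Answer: 5385/1238053 ≈ 0.0043496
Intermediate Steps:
G(C) = 4 - C (G(C) = 8 + (-4 - C) = 4 - C)
(606 - 1264*G(K(1, -5)))/(-2476106) = (606 - 1264*(4 - 1*(-5)))/(-2476106) = (606 - 1264*(4 + 5))*(-1/2476106) = (606 - 1264*9)*(-1/2476106) = (606 - 11376)*(-1/2476106) = -10770*(-1/2476106) = 5385/1238053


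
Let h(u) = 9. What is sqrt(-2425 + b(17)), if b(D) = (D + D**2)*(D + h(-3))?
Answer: sqrt(5531) ≈ 74.371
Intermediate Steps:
b(D) = (9 + D)*(D + D**2) (b(D) = (D + D**2)*(D + 9) = (D + D**2)*(9 + D) = (9 + D)*(D + D**2))
sqrt(-2425 + b(17)) = sqrt(-2425 + 17*(9 + 17**2 + 10*17)) = sqrt(-2425 + 17*(9 + 289 + 170)) = sqrt(-2425 + 17*468) = sqrt(-2425 + 7956) = sqrt(5531)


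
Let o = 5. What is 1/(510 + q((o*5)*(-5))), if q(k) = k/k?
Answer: 1/511 ≈ 0.0019569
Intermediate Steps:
q(k) = 1
1/(510 + q((o*5)*(-5))) = 1/(510 + 1) = 1/511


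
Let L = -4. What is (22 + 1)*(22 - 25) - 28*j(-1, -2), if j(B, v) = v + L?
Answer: 99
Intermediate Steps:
j(B, v) = -4 + v (j(B, v) = v - 4 = -4 + v)
(22 + 1)*(22 - 25) - 28*j(-1, -2) = (22 + 1)*(22 - 25) - 28*(-4 - 2) = 23*(-3) - 28*(-6) = -69 + 168 = 99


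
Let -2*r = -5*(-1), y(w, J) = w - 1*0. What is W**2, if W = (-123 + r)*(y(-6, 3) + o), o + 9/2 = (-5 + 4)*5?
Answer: 60543961/16 ≈ 3.7840e+6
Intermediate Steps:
o = -19/2 (o = -9/2 + (-5 + 4)*5 = -9/2 - 1*5 = -9/2 - 5 = -19/2 ≈ -9.5000)
y(w, J) = w (y(w, J) = w + 0 = w)
r = -5/2 (r = -(-5)*(-1)/2 = -1/2*5 = -5/2 ≈ -2.5000)
W = 7781/4 (W = (-123 - 5/2)*(-6 - 19/2) = -251/2*(-31/2) = 7781/4 ≈ 1945.3)
W**2 = (7781/4)**2 = 60543961/16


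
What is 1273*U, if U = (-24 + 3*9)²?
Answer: 11457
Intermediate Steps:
U = 9 (U = (-24 + 27)² = 3² = 9)
1273*U = 1273*9 = 11457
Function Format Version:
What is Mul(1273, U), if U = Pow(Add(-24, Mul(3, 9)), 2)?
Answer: 11457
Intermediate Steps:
U = 9 (U = Pow(Add(-24, 27), 2) = Pow(3, 2) = 9)
Mul(1273, U) = Mul(1273, 9) = 11457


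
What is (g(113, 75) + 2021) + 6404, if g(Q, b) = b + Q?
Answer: 8613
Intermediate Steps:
g(Q, b) = Q + b
(g(113, 75) + 2021) + 6404 = ((113 + 75) + 2021) + 6404 = (188 + 2021) + 6404 = 2209 + 6404 = 8613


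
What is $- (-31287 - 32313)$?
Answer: $63600$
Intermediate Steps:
$- (-31287 - 32313) = \left(-1\right) \left(-63600\right) = 63600$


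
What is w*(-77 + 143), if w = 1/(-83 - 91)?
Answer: -11/29 ≈ -0.37931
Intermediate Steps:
w = -1/174 (w = 1/(-174) = -1/174 ≈ -0.0057471)
w*(-77 + 143) = -(-77 + 143)/174 = -1/174*66 = -11/29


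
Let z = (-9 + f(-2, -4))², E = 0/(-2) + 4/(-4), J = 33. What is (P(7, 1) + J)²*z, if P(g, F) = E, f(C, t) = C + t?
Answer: 230400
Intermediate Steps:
E = -1 (E = 0*(-½) + 4*(-¼) = 0 - 1 = -1)
P(g, F) = -1
z = 225 (z = (-9 + (-2 - 4))² = (-9 - 6)² = (-15)² = 225)
(P(7, 1) + J)²*z = (-1 + 33)²*225 = 32²*225 = 1024*225 = 230400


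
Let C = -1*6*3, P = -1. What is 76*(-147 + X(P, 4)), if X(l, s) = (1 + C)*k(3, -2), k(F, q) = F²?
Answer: -22800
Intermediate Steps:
C = -18 (C = -6*3 = -18)
X(l, s) = -153 (X(l, s) = (1 - 18)*3² = -17*9 = -153)
76*(-147 + X(P, 4)) = 76*(-147 - 153) = 76*(-300) = -22800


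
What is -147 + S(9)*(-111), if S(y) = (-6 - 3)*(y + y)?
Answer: 17835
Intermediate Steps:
S(y) = -18*y
-147 + S(9)*(-111) = -147 - 18*9*(-111) = -147 - 162*(-111) = -147 + 17982 = 17835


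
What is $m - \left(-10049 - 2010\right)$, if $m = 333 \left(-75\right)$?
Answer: $-12916$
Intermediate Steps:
$m = -24975$
$m - \left(-10049 - 2010\right) = -24975 - \left(-10049 - 2010\right) = -24975 - -12059 = -24975 + 12059 = -12916$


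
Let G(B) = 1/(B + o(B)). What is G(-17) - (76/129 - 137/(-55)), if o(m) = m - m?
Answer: -378596/120615 ≈ -3.1389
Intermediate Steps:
o(m) = 0
G(B) = 1/B (G(B) = 1/(B + 0) = 1/B)
G(-17) - (76/129 - 137/(-55)) = 1/(-17) - (76/129 - 137/(-55)) = -1/17 - (76*(1/129) - 137*(-1/55)) = -1/17 - (76/129 + 137/55) = -1/17 - 1*21853/7095 = -1/17 - 21853/7095 = -378596/120615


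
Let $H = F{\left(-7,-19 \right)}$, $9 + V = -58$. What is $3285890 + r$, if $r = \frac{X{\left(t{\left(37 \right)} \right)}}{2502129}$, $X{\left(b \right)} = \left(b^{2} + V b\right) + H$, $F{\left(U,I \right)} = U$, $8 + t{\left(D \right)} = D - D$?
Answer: $\frac{8221720660403}{2502129} \approx 3.2859 \cdot 10^{6}$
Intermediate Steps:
$V = -67$ ($V = -9 - 58 = -67$)
$t{\left(D \right)} = -8$ ($t{\left(D \right)} = -8 + \left(D - D\right) = -8 + 0 = -8$)
$H = -7$
$X{\left(b \right)} = -7 + b^{2} - 67 b$ ($X{\left(b \right)} = \left(b^{2} - 67 b\right) - 7 = -7 + b^{2} - 67 b$)
$r = \frac{593}{2502129}$ ($r = \frac{-7 + \left(-8\right)^{2} - -536}{2502129} = \left(-7 + 64 + 536\right) \frac{1}{2502129} = 593 \cdot \frac{1}{2502129} = \frac{593}{2502129} \approx 0.000237$)
$3285890 + r = 3285890 + \frac{593}{2502129} = \frac{8221720660403}{2502129}$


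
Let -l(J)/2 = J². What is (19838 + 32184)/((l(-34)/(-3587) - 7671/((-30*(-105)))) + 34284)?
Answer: 11525474100/7595223473 ≈ 1.5175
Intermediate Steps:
l(J) = -2*J²
(19838 + 32184)/((l(-34)/(-3587) - 7671/((-30*(-105)))) + 34284) = (19838 + 32184)/((-2*(-34)²/(-3587) - 7671/((-30*(-105)))) + 34284) = 52022/((-2*1156*(-1/3587) - 7671/3150) + 34284) = 52022/((-2312*(-1/3587) - 7671*1/3150) + 34284) = 52022/((136/211 - 2557/1050) + 34284) = 52022/(-396727/221550 + 34284) = 52022/(7595223473/221550) = 52022*(221550/7595223473) = 11525474100/7595223473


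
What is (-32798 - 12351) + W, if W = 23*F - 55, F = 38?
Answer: -44330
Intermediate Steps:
W = 819 (W = 23*38 - 55 = 874 - 55 = 819)
(-32798 - 12351) + W = (-32798 - 12351) + 819 = -45149 + 819 = -44330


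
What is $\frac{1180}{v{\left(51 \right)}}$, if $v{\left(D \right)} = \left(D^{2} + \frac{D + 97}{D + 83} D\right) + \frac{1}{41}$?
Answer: $\frac{810365}{1824937} \approx 0.44405$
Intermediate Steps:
$v{\left(D \right)} = \frac{1}{41} + D^{2} + \frac{D \left(97 + D\right)}{83 + D}$ ($v{\left(D \right)} = \left(D^{2} + \frac{97 + D}{83 + D} D\right) + \frac{1}{41} = \left(D^{2} + \frac{D \left(97 + D\right)}{83 + D}\right) + \frac{1}{41} = \frac{1}{41} + D^{2} + \frac{D \left(97 + D\right)}{83 + D}$)
$\frac{1180}{v{\left(51 \right)}} = \frac{1180}{\frac{1}{41} \frac{1}{83 + 51} \left(83 + 41 \cdot 51^{3} + 3444 \cdot 51^{2} + 3978 \cdot 51\right)} = \frac{1180}{\frac{1}{41} \cdot \frac{1}{134} \left(83 + 41 \cdot 132651 + 3444 \cdot 2601 + 202878\right)} = \frac{1180}{\frac{1}{41} \cdot \frac{1}{134} \left(83 + 5438691 + 8957844 + 202878\right)} = \frac{1180}{\frac{1}{41} \cdot \frac{1}{134} \cdot 14599496} = \frac{1180}{\frac{7299748}{2747}} = 1180 \cdot \frac{2747}{7299748} = \frac{810365}{1824937}$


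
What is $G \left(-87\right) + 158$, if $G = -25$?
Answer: $2333$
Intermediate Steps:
$G \left(-87\right) + 158 = \left(-25\right) \left(-87\right) + 158 = 2175 + 158 = 2333$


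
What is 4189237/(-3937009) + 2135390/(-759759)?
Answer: -11589860162393/2991178020831 ≈ -3.8747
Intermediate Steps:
4189237/(-3937009) + 2135390/(-759759) = 4189237*(-1/3937009) + 2135390*(-1/759759) = -4189237/3937009 - 2135390/759759 = -11589860162393/2991178020831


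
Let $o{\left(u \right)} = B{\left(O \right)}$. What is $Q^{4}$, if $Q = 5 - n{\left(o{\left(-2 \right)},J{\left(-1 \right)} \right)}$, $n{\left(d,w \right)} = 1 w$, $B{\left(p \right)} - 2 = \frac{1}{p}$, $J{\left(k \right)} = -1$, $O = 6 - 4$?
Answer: $1296$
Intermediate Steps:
$O = 2$ ($O = 6 - 4 = 2$)
$B{\left(p \right)} = 2 + \frac{1}{p}$
$o{\left(u \right)} = \frac{5}{2}$ ($o{\left(u \right)} = 2 + \frac{1}{2} = \frac{5}{2}$)
$n{\left(d,w \right)} = w$
$Q = 6$ ($Q = 5 - -1 = 5 + 1 = 6$)
$Q^{4} = 6^{4} = 1296$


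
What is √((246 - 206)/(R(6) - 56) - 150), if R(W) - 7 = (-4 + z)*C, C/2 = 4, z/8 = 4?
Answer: I*√183470/35 ≈ 12.238*I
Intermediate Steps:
z = 32 (z = 8*4 = 32)
C = 8 (C = 2*4 = 8)
R(W) = 231 (R(W) = 7 + (-4 + 32)*8 = 7 + 28*8 = 7 + 224 = 231)
√((246 - 206)/(R(6) - 56) - 150) = √((246 - 206)/(231 - 56) - 150) = √(40/175 - 150) = √(40*(1/175) - 150) = √(8/35 - 150) = √(-5242/35) = I*√183470/35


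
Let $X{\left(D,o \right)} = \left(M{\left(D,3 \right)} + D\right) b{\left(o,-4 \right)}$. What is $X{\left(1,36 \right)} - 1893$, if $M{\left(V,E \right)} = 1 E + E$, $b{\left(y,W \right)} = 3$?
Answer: $-1872$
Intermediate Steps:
$M{\left(V,E \right)} = 2 E$ ($M{\left(V,E \right)} = E + E = 2 E$)
$X{\left(D,o \right)} = 18 + 3 D$ ($X{\left(D,o \right)} = \left(2 \cdot 3 + D\right) 3 = \left(6 + D\right) 3 = 18 + 3 D$)
$X{\left(1,36 \right)} - 1893 = \left(18 + 3 \cdot 1\right) - 1893 = \left(18 + 3\right) - 1893 = 21 - 1893 = -1872$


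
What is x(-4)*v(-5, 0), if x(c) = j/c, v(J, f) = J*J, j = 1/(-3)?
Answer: 25/12 ≈ 2.0833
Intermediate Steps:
j = -⅓ ≈ -0.33333
v(J, f) = J²
x(c) = -1/(3*c)
x(-4)*v(-5, 0) = -⅓/(-4)*(-5)² = -⅓*(-¼)*25 = (1/12)*25 = 25/12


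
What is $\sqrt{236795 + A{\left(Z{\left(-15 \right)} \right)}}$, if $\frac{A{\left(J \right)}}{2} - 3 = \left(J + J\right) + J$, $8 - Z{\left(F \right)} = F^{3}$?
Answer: $\sqrt{257099} \approx 507.05$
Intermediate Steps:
$Z{\left(F \right)} = 8 - F^{3}$
$A{\left(J \right)} = 6 + 6 J$ ($A{\left(J \right)} = 6 + 2 \left(\left(J + J\right) + J\right) = 6 + 2 \left(2 J + J\right) = 6 + 2 \cdot 3 J = 6 + 6 J$)
$\sqrt{236795 + A{\left(Z{\left(-15 \right)} \right)}} = \sqrt{236795 + \left(6 + 6 \left(8 - \left(-15\right)^{3}\right)\right)} = \sqrt{236795 + \left(6 + 6 \left(8 - -3375\right)\right)} = \sqrt{236795 + \left(6 + 6 \left(8 + 3375\right)\right)} = \sqrt{236795 + \left(6 + 6 \cdot 3383\right)} = \sqrt{236795 + \left(6 + 20298\right)} = \sqrt{236795 + 20304} = \sqrt{257099}$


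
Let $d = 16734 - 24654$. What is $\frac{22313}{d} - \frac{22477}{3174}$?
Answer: $- \frac{41473217}{4189680} \approx -9.8989$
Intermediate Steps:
$d = -7920$ ($d = 16734 - 24654 = -7920$)
$\frac{22313}{d} - \frac{22477}{3174} = \frac{22313}{-7920} - \frac{22477}{3174} = 22313 \left(- \frac{1}{7920}\right) - \frac{22477}{3174} = - \frac{22313}{7920} - \frac{22477}{3174} = - \frac{41473217}{4189680}$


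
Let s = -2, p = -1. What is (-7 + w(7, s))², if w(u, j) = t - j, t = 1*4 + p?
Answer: 4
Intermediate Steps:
t = 3 (t = 1*4 - 1 = 4 - 1 = 3)
w(u, j) = 3 - j
(-7 + w(7, s))² = (-7 + (3 - 1*(-2)))² = (-7 + (3 + 2))² = (-7 + 5)² = (-2)² = 4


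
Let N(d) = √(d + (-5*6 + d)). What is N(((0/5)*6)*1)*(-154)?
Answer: -154*I*√30 ≈ -843.49*I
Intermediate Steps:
N(d) = √(-30 + 2*d) (N(d) = √(d + (-30 + d)) = √(-30 + 2*d))
N(((0/5)*6)*1)*(-154) = √(-30 + 2*(((0/5)*6)*1))*(-154) = √(-30 + 2*(((0*(⅕))*6)*1))*(-154) = √(-30 + 2*((0*6)*1))*(-154) = √(-30 + 2*(0*1))*(-154) = √(-30 + 2*0)*(-154) = √(-30 + 0)*(-154) = √(-30)*(-154) = (I*√30)*(-154) = -154*I*√30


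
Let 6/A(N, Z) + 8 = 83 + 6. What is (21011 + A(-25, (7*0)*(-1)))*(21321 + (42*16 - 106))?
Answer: 12416473213/27 ≈ 4.5987e+8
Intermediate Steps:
A(N, Z) = 2/27 (A(N, Z) = 6/(-8 + (83 + 6)) = 6/(-8 + 89) = 6/81 = 6*(1/81) = 2/27)
(21011 + A(-25, (7*0)*(-1)))*(21321 + (42*16 - 106)) = (21011 + 2/27)*(21321 + (42*16 - 106)) = 567299*(21321 + (672 - 106))/27 = 567299*(21321 + 566)/27 = (567299/27)*21887 = 12416473213/27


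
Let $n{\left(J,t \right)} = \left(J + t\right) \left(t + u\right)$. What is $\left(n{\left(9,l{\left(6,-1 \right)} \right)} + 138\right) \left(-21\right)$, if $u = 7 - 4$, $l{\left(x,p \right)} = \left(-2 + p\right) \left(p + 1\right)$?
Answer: $-3465$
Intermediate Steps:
$l{\left(x,p \right)} = \left(1 + p\right) \left(-2 + p\right)$ ($l{\left(x,p \right)} = \left(-2 + p\right) \left(1 + p\right) = \left(1 + p\right) \left(-2 + p\right)$)
$u = 3$
$n{\left(J,t \right)} = \left(3 + t\right) \left(J + t\right)$ ($n{\left(J,t \right)} = \left(J + t\right) \left(t + 3\right) = \left(J + t\right) \left(3 + t\right) = \left(3 + t\right) \left(J + t\right)$)
$\left(n{\left(9,l{\left(6,-1 \right)} \right)} + 138\right) \left(-21\right) = \left(\left(\left(-2 + \left(-1\right)^{2} - -1\right)^{2} + 3 \cdot 9 + 3 \left(-2 + \left(-1\right)^{2} - -1\right) + 9 \left(-2 + \left(-1\right)^{2} - -1\right)\right) + 138\right) \left(-21\right) = \left(\left(\left(-2 + 1 + 1\right)^{2} + 27 + 3 \left(-2 + 1 + 1\right) + 9 \left(-2 + 1 + 1\right)\right) + 138\right) \left(-21\right) = \left(\left(0^{2} + 27 + 3 \cdot 0 + 9 \cdot 0\right) + 138\right) \left(-21\right) = \left(\left(0 + 27 + 0 + 0\right) + 138\right) \left(-21\right) = \left(27 + 138\right) \left(-21\right) = 165 \left(-21\right) = -3465$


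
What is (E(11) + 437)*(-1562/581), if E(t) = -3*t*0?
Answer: -682594/581 ≈ -1174.9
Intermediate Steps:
E(t) = 0 (E(t) = -3*0 = 0)
(E(11) + 437)*(-1562/581) = (0 + 437)*(-1562/581) = 437*(-1562*1/581) = 437*(-1562/581) = -682594/581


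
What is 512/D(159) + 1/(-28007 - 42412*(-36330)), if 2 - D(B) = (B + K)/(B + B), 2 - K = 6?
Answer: 416535798712801/1230553011870 ≈ 338.49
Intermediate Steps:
K = -4 (K = 2 - 1*6 = 2 - 6 = -4)
D(B) = 2 - (-4 + B)/(2*B) (D(B) = 2 - (B - 4)/(B + B) = 2 - (-4 + B)/(2*B))
512/D(159) + 1/(-28007 - 42412*(-36330)) = 512/(3/2 + 2/159) + 1/(-28007 - 42412*(-36330)) = 512/(3/2 + 2*(1/159)) - 1/36330/(-70419) = 512/(3/2 + 2/159) - 1/70419*(-1/36330) = 512/(481/318) + 1/2558322270 = 512*(318/481) + 1/2558322270 = 162816/481 + 1/2558322270 = 416535798712801/1230553011870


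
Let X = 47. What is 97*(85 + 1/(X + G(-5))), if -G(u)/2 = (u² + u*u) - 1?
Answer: 420398/51 ≈ 8243.1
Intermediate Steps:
G(u) = 2 - 4*u² (G(u) = -2*((u² + u*u) - 1) = -2*((u² + u²) - 1) = -2*(2*u² - 1) = -2*(-1 + 2*u²) = 2 - 4*u²)
97*(85 + 1/(X + G(-5))) = 97*(85 + 1/(47 + (2 - 4*(-5)²))) = 97*(85 + 1/(47 + (2 - 4*25))) = 97*(85 + 1/(47 + (2 - 100))) = 97*(85 + 1/(47 - 98)) = 97*(85 + 1/(-51)) = 97*(85 - 1/51) = 97*(4334/51) = 420398/51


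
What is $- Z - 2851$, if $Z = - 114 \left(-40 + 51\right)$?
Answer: $-1597$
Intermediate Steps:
$Z = -1254$ ($Z = \left(-114\right) 11 = -1254$)
$- Z - 2851 = \left(-1\right) \left(-1254\right) - 2851 = 1254 - 2851 = -1597$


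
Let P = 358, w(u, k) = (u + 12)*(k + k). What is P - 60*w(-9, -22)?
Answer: 8278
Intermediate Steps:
w(u, k) = 2*k*(12 + u) (w(u, k) = (12 + u)*(2*k) = 2*k*(12 + u))
P - 60*w(-9, -22) = 358 - 120*(-22)*(12 - 9) = 358 - 120*(-22)*3 = 358 - 60*(-132) = 358 + 7920 = 8278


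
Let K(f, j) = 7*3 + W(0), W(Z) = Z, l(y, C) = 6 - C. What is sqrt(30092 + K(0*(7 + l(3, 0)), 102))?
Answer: sqrt(30113) ≈ 173.53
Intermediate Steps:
K(f, j) = 21 (K(f, j) = 7*3 + 0 = 21 + 0 = 21)
sqrt(30092 + K(0*(7 + l(3, 0)), 102)) = sqrt(30092 + 21) = sqrt(30113)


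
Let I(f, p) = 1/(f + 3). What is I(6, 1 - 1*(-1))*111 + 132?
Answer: 433/3 ≈ 144.33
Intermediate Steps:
I(f, p) = 1/(3 + f)
I(6, 1 - 1*(-1))*111 + 132 = 111/(3 + 6) + 132 = 111/9 + 132 = (1/9)*111 + 132 = 37/3 + 132 = 433/3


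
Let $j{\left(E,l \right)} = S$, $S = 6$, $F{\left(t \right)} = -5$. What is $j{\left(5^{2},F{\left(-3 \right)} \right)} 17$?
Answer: $102$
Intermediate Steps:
$j{\left(E,l \right)} = 6$
$j{\left(5^{2},F{\left(-3 \right)} \right)} 17 = 6 \cdot 17 = 102$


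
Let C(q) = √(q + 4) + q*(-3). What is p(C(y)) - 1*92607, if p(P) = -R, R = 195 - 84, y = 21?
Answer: -92718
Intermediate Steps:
R = 111
C(q) = √(4 + q) - 3*q
p(P) = -111 (p(P) = -1*111 = -111)
p(C(y)) - 1*92607 = -111 - 1*92607 = -111 - 92607 = -92718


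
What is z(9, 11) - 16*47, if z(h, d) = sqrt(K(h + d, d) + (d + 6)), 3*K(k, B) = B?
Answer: -752 + sqrt(186)/3 ≈ -747.45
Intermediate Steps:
K(k, B) = B/3
z(h, d) = sqrt(6 + 4*d/3) (z(h, d) = sqrt(d/3 + (d + 6)) = sqrt(d/3 + (6 + d)) = sqrt(6 + 4*d/3))
z(9, 11) - 16*47 = sqrt(54 + 12*11)/3 - 16*47 = sqrt(54 + 132)/3 - 752 = sqrt(186)/3 - 752 = -752 + sqrt(186)/3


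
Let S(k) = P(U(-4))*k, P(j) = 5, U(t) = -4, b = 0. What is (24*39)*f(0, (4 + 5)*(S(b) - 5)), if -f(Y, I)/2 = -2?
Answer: 3744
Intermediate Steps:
S(k) = 5*k
f(Y, I) = 4 (f(Y, I) = -2*(-2) = 4)
(24*39)*f(0, (4 + 5)*(S(b) - 5)) = (24*39)*4 = 936*4 = 3744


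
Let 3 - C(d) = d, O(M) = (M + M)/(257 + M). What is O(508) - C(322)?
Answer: 245051/765 ≈ 320.33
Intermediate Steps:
O(M) = 2*M/(257 + M) (O(M) = (2*M)/(257 + M) = 2*M/(257 + M))
C(d) = 3 - d
O(508) - C(322) = 2*508/(257 + 508) - (3 - 1*322) = 2*508/765 - (3 - 322) = 2*508*(1/765) - 1*(-319) = 1016/765 + 319 = 245051/765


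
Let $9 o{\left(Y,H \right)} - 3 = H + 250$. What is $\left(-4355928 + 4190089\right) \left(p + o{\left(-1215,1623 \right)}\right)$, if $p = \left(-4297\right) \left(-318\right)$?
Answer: $- \frac{2039801457710}{9} \approx -2.2664 \cdot 10^{11}$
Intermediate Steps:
$o{\left(Y,H \right)} = \frac{253}{9} + \frac{H}{9}$ ($o{\left(Y,H \right)} = \frac{1}{3} + \frac{H + 250}{9} = \frac{1}{3} + \frac{250 + H}{9} = \frac{1}{3} + \left(\frac{250}{9} + \frac{H}{9}\right) = \frac{253}{9} + \frac{H}{9}$)
$p = 1366446$
$\left(-4355928 + 4190089\right) \left(p + o{\left(-1215,1623 \right)}\right) = \left(-4355928 + 4190089\right) \left(1366446 + \left(\frac{253}{9} + \frac{1}{9} \cdot 1623\right)\right) = - 165839 \left(1366446 + \left(\frac{253}{9} + \frac{541}{3}\right)\right) = - 165839 \left(1366446 + \frac{1876}{9}\right) = \left(-165839\right) \frac{12299890}{9} = - \frac{2039801457710}{9}$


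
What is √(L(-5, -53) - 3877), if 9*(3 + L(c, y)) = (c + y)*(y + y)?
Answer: 2*I*√7193/3 ≈ 56.541*I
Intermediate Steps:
L(c, y) = -3 + 2*y*(c + y)/9 (L(c, y) = -3 + ((c + y)*(y + y))/9 = -3 + ((c + y)*(2*y))/9 = -3 + (2*y*(c + y))/9 = -3 + 2*y*(c + y)/9)
√(L(-5, -53) - 3877) = √((-3 + (2/9)*(-53)² + (2/9)*(-5)*(-53)) - 3877) = √((-3 + (2/9)*2809 + 530/9) - 3877) = √((-3 + 5618/9 + 530/9) - 3877) = √(6121/9 - 3877) = √(-28772/9) = 2*I*√7193/3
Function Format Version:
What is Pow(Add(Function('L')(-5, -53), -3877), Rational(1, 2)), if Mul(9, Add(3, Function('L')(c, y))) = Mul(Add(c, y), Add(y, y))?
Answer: Mul(Rational(2, 3), I, Pow(7193, Rational(1, 2))) ≈ Mul(56.541, I)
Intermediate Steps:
Function('L')(c, y) = Add(-3, Mul(Rational(2, 9), y, Add(c, y))) (Function('L')(c, y) = Add(-3, Mul(Rational(1, 9), Mul(Add(c, y), Add(y, y)))) = Add(-3, Mul(Rational(1, 9), Mul(Add(c, y), Mul(2, y)))) = Add(-3, Mul(Rational(1, 9), Mul(2, y, Add(c, y)))) = Add(-3, Mul(Rational(2, 9), y, Add(c, y))))
Pow(Add(Function('L')(-5, -53), -3877), Rational(1, 2)) = Pow(Add(Add(-3, Mul(Rational(2, 9), Pow(-53, 2)), Mul(Rational(2, 9), -5, -53)), -3877), Rational(1, 2)) = Pow(Add(Add(-3, Mul(Rational(2, 9), 2809), Rational(530, 9)), -3877), Rational(1, 2)) = Pow(Add(Add(-3, Rational(5618, 9), Rational(530, 9)), -3877), Rational(1, 2)) = Pow(Add(Rational(6121, 9), -3877), Rational(1, 2)) = Pow(Rational(-28772, 9), Rational(1, 2)) = Mul(Rational(2, 3), I, Pow(7193, Rational(1, 2)))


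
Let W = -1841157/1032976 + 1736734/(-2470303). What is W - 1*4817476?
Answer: -12293066781140759483/2551763711728 ≈ -4.8175e+6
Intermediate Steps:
W = -6342220200955/2551763711728 (W = -1841157*1/1032976 + 1736734*(-1/2470303) = -1841157/1032976 - 1736734/2470303 = -6342220200955/2551763711728 ≈ -2.4854)
W - 1*4817476 = -6342220200955/2551763711728 - 1*4817476 = -6342220200955/2551763711728 - 4817476 = -12293066781140759483/2551763711728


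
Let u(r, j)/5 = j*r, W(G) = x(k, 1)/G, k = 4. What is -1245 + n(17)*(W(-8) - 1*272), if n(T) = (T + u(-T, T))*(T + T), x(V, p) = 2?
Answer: 13217037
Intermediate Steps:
W(G) = 2/G
u(r, j) = 5*j*r (u(r, j) = 5*(j*r) = 5*j*r)
n(T) = 2*T*(T - 5*T**2) (n(T) = (T + 5*T*(-T))*(T + T) = (T - 5*T**2)*(2*T) = 2*T*(T - 5*T**2))
-1245 + n(17)*(W(-8) - 1*272) = -1245 + (17**2*(2 - 10*17))*(2/(-8) - 1*272) = -1245 + (289*(2 - 170))*(2*(-1/8) - 272) = -1245 + (289*(-168))*(-1/4 - 272) = -1245 - 48552*(-1089/4) = -1245 + 13218282 = 13217037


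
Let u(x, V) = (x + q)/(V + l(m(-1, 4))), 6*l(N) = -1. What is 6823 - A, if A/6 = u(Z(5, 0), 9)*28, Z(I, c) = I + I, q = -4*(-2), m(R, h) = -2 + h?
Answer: 343475/53 ≈ 6480.7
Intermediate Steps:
l(N) = -⅙ (l(N) = (⅙)*(-1) = -⅙)
q = 8
Z(I, c) = 2*I
u(x, V) = (8 + x)/(-⅙ + V) (u(x, V) = (x + 8)/(V - ⅙) = (8 + x)/(-⅙ + V))
A = 18144/53 (A = 6*((6*(8 + 2*5)/(-1 + 6*9))*28) = 6*((6*(8 + 10)/(-1 + 54))*28) = 6*((6*18/53)*28) = 6*((6*(1/53)*18)*28) = 6*((108/53)*28) = 6*(3024/53) = 18144/53 ≈ 342.34)
6823 - A = 6823 - 1*18144/53 = 6823 - 18144/53 = 343475/53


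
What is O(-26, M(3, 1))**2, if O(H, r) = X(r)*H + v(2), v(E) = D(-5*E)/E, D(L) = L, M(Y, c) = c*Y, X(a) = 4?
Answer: 11881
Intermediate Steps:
M(Y, c) = Y*c
v(E) = -5 (v(E) = (-5*E)/E = -5)
O(H, r) = -5 + 4*H (O(H, r) = 4*H - 5 = -5 + 4*H)
O(-26, M(3, 1))**2 = (-5 + 4*(-26))**2 = (-5 - 104)**2 = (-109)**2 = 11881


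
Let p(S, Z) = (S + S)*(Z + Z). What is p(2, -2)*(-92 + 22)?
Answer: 1120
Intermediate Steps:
p(S, Z) = 4*S*Z (p(S, Z) = (2*S)*(2*Z) = 4*S*Z)
p(2, -2)*(-92 + 22) = (4*2*(-2))*(-92 + 22) = -16*(-70) = 1120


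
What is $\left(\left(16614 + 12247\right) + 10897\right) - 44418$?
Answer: $-4660$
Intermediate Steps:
$\left(\left(16614 + 12247\right) + 10897\right) - 44418 = \left(28861 + 10897\right) - 44418 = 39758 - 44418 = -4660$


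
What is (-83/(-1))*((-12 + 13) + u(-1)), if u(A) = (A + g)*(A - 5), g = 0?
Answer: 581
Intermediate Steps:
u(A) = A*(-5 + A) (u(A) = (A + 0)*(A - 5) = A*(-5 + A))
(-83/(-1))*((-12 + 13) + u(-1)) = (-83/(-1))*((-12 + 13) - (-5 - 1)) = (-83*(-1))*(1 - 1*(-6)) = 83*(1 + 6) = 83*7 = 581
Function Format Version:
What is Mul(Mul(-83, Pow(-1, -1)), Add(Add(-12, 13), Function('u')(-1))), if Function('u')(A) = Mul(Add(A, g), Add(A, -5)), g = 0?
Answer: 581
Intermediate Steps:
Function('u')(A) = Mul(A, Add(-5, A)) (Function('u')(A) = Mul(Add(A, 0), Add(A, -5)) = Mul(A, Add(-5, A)))
Mul(Mul(-83, Pow(-1, -1)), Add(Add(-12, 13), Function('u')(-1))) = Mul(Mul(-83, Pow(-1, -1)), Add(Add(-12, 13), Mul(-1, Add(-5, -1)))) = Mul(Mul(-83, -1), Add(1, Mul(-1, -6))) = Mul(83, Add(1, 6)) = Mul(83, 7) = 581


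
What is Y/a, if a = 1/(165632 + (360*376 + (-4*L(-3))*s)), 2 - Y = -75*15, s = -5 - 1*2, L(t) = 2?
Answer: 339281096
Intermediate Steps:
s = -7 (s = -5 - 2 = -7)
Y = 1127 (Y = 2 - (-75)*15 = 2 - 1*(-1125) = 2 + 1125 = 1127)
a = 1/301048 (a = 1/(165632 + (360*376 - 4*2*(-7))) = 1/(165632 + (135360 - 8*(-7))) = 1/(165632 + (135360 + 56)) = 1/(165632 + 135416) = 1/301048 ≈ 3.3217e-6)
Y/a = 1127/(1/301048) = 1127*301048 = 339281096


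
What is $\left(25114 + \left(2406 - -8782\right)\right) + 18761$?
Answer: $55063$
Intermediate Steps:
$\left(25114 + \left(2406 - -8782\right)\right) + 18761 = \left(25114 + \left(2406 + 8782\right)\right) + 18761 = \left(25114 + 11188\right) + 18761 = 36302 + 18761 = 55063$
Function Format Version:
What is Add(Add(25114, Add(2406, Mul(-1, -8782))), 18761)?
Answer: 55063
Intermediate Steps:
Add(Add(25114, Add(2406, Mul(-1, -8782))), 18761) = Add(Add(25114, Add(2406, 8782)), 18761) = Add(Add(25114, 11188), 18761) = Add(36302, 18761) = 55063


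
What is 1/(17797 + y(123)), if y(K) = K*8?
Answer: 1/18781 ≈ 5.3245e-5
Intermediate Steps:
y(K) = 8*K
1/(17797 + y(123)) = 1/(17797 + 8*123) = 1/(17797 + 984) = 1/18781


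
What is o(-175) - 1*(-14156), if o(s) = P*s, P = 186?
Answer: -18394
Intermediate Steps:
o(s) = 186*s
o(-175) - 1*(-14156) = 186*(-175) - 1*(-14156) = -32550 + 14156 = -18394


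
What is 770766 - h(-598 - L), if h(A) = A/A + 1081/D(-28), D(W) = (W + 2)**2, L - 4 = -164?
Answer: 521036059/676 ≈ 7.7076e+5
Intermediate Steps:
L = -160 (L = 4 - 164 = -160)
D(W) = (2 + W)**2
h(A) = 1757/676 (h(A) = A/A + 1081/((2 - 28)**2) = 1 + 1081/((-26)**2) = 1 + 1081/676 = 1757/676)
770766 - h(-598 - L) = 770766 - 1*1757/676 = 770766 - 1757/676 = 521036059/676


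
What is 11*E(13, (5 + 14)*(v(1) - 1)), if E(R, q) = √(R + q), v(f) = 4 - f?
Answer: 11*√51 ≈ 78.556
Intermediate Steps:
11*E(13, (5 + 14)*(v(1) - 1)) = 11*√(13 + (5 + 14)*((4 - 1*1) - 1)) = 11*√(13 + 19*((4 - 1) - 1)) = 11*√(13 + 19*(3 - 1)) = 11*√(13 + 19*2) = 11*√(13 + 38) = 11*√51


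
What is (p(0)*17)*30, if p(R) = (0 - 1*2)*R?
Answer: 0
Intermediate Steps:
p(R) = -2*R (p(R) = (0 - 2)*R = -2*R)
(p(0)*17)*30 = (-2*0*17)*30 = (0*17)*30 = 0*30 = 0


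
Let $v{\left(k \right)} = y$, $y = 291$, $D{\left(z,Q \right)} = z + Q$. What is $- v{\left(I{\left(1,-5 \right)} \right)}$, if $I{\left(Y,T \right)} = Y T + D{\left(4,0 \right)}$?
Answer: $-291$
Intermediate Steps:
$D{\left(z,Q \right)} = Q + z$
$I{\left(Y,T \right)} = 4 + T Y$ ($I{\left(Y,T \right)} = Y T + \left(0 + 4\right) = T Y + 4 = 4 + T Y$)
$v{\left(k \right)} = 291$
$- v{\left(I{\left(1,-5 \right)} \right)} = \left(-1\right) 291 = -291$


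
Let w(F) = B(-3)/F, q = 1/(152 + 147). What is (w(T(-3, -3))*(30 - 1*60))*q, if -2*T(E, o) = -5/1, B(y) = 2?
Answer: -24/299 ≈ -0.080268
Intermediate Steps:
q = 1/299 ≈ 0.0033445
T(E, o) = 5/2 (T(E, o) = -(-5)/(2*1) = -(-5)/2 = -1/2*(-5) = 5/2)
w(F) = 2/F
(w(T(-3, -3))*(30 - 1*60))*q = ((2/(5/2))*(30 - 1*60))*(1/299) = ((2*(2/5))*(30 - 60))*(1/299) = ((4/5)*(-30))*(1/299) = -24*1/299 = -24/299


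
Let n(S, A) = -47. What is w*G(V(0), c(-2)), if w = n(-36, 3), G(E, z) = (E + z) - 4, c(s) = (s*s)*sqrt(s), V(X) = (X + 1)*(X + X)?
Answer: 188 - 188*I*sqrt(2) ≈ 188.0 - 265.87*I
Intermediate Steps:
V(X) = 2*X*(1 + X) (V(X) = (1 + X)*(2*X) = 2*X*(1 + X))
c(s) = s**(5/2) (c(s) = s**2*sqrt(s) = s**(5/2))
G(E, z) = -4 + E + z
w = -47
w*G(V(0), c(-2)) = -47*(-4 + 2*0*(1 + 0) + (-2)**(5/2)) = -47*(-4 + 2*0*1 + 4*I*sqrt(2)) = -47*(-4 + 0 + 4*I*sqrt(2)) = -47*(-4 + 4*I*sqrt(2)) = 188 - 188*I*sqrt(2)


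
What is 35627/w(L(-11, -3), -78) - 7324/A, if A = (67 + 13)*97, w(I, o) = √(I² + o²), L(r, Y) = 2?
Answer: -1831/1940 + 35627*√1522/3044 ≈ 455.66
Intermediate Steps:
A = 7760 (A = 80*97 = 7760)
35627/w(L(-11, -3), -78) - 7324/A = 35627/(√(2² + (-78)²)) - 7324/7760 = 35627/(√(4 + 6084)) - 7324*1/7760 = 35627/(√6088) - 1831/1940 = 35627/((2*√1522)) - 1831/1940 = 35627*(√1522/3044) - 1831/1940 = 35627*√1522/3044 - 1831/1940 = -1831/1940 + 35627*√1522/3044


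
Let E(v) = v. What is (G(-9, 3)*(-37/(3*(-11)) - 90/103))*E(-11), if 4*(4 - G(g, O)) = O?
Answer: -10933/1236 ≈ -8.8455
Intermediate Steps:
G(g, O) = 4 - O/4
(G(-9, 3)*(-37/(3*(-11)) - 90/103))*E(-11) = ((4 - ¼*3)*(-37/(3*(-11)) - 90/103))*(-11) = ((4 - ¾)*(-37/(-33) - 90*1/103))*(-11) = (13*(-37*(-1/33) - 90/103)/4)*(-11) = (13*(37/33 - 90/103)/4)*(-11) = ((13/4)*(841/3399))*(-11) = (10933/13596)*(-11) = -10933/1236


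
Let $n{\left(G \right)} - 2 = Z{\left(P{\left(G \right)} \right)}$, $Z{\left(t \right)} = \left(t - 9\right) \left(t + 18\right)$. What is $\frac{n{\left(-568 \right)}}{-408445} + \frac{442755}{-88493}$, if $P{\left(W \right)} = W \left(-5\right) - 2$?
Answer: $- \frac{895831409593}{36144523385} \approx -24.785$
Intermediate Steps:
$P{\left(W \right)} = -2 - 5 W$ ($P{\left(W \right)} = - 5 W - 2 = -2 - 5 W$)
$Z{\left(t \right)} = \left(-9 + t\right) \left(18 + t\right)$
$n{\left(G \right)} = -178 + \left(-2 - 5 G\right)^{2} - 45 G$ ($n{\left(G \right)} = 2 + \left(-162 + \left(-2 - 5 G\right)^{2} + 9 \left(-2 - 5 G\right)\right) = 2 - \left(180 - \left(-2 - 5 G\right)^{2} + 45 G\right) = -178 + \left(-2 - 5 G\right)^{2} - 45 G$)
$\frac{n{\left(-568 \right)}}{-408445} + \frac{442755}{-88493} = \frac{-174 - -14200 + 25 \left(-568\right)^{2}}{-408445} + \frac{442755}{-88493} = \left(-174 + 14200 + 25 \cdot 322624\right) \left(- \frac{1}{408445}\right) + 442755 \left(- \frac{1}{88493}\right) = \left(-174 + 14200 + 8065600\right) \left(- \frac{1}{408445}\right) - \frac{442755}{88493} = 8079626 \left(- \frac{1}{408445}\right) - \frac{442755}{88493} = - \frac{8079626}{408445} - \frac{442755}{88493} = - \frac{895831409593}{36144523385}$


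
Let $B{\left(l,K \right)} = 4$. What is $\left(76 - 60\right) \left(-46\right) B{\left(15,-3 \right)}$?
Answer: $-2944$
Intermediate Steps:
$\left(76 - 60\right) \left(-46\right) B{\left(15,-3 \right)} = \left(76 - 60\right) \left(-46\right) 4 = 16 \left(-46\right) 4 = \left(-736\right) 4 = -2944$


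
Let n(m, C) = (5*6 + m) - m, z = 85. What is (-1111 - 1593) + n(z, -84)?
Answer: -2674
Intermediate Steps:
n(m, C) = 30 (n(m, C) = (30 + m) - m = 30)
(-1111 - 1593) + n(z, -84) = (-1111 - 1593) + 30 = -2704 + 30 = -2674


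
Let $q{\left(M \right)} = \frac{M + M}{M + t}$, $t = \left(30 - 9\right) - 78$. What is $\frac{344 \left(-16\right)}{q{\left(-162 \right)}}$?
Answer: $- \frac{100448}{27} \approx -3720.3$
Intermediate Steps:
$t = -57$ ($t = 21 - 78 = -57$)
$q{\left(M \right)} = \frac{2 M}{-57 + M}$ ($q{\left(M \right)} = \frac{M + M}{M - 57} = \frac{2 M}{-57 + M}$)
$\frac{344 \left(-16\right)}{q{\left(-162 \right)}} = \frac{344 \left(-16\right)}{2 \left(-162\right) \frac{1}{-57 - 162}} = - \frac{5504}{2 \left(-162\right) \frac{1}{-219}} = - \frac{5504}{2 \left(-162\right) \left(- \frac{1}{219}\right)} = - \frac{5504}{\frac{108}{73}} = \left(-5504\right) \frac{73}{108} = - \frac{100448}{27}$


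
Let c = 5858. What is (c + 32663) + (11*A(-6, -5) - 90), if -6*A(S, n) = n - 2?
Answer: 230663/6 ≈ 38444.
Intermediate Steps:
A(S, n) = 1/3 - n/6 (A(S, n) = -(n - 2)/6 = -(-2 + n)/6 = 1/3 - n/6)
(c + 32663) + (11*A(-6, -5) - 90) = (5858 + 32663) + (11*(1/3 - 1/6*(-5)) - 90) = 38521 + (11*(1/3 + 5/6) - 90) = 38521 + (11*(7/6) - 90) = 38521 + (77/6 - 90) = 38521 - 463/6 = 230663/6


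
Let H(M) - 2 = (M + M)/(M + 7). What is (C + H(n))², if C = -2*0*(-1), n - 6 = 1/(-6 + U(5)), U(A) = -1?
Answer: 17161/2025 ≈ 8.4746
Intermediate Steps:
n = 41/7 (n = 6 + 1/(-6 - 1) = 6 + 1/(-7) = 6 - ⅐ = 41/7 ≈ 5.8571)
H(M) = 2 + 2*M/(7 + M) (H(M) = 2 + (M + M)/(M + 7) = 2 + (2*M)/(7 + M) = 2 + 2*M/(7 + M))
C = 0 (C = 0*(-1) = 0)
(C + H(n))² = (0 + 2*(7 + 2*(41/7))/(7 + 41/7))² = (0 + 2*(7 + 82/7)/(90/7))² = (0 + 2*(7/90)*(131/7))² = (0 + 131/45)² = (131/45)² = 17161/2025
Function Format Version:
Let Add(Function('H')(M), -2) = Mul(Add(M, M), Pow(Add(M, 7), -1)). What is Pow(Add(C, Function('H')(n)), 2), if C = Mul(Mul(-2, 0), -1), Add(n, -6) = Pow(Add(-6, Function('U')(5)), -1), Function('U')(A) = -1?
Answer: Rational(17161, 2025) ≈ 8.4746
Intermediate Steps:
n = Rational(41, 7) (n = Add(6, Pow(Add(-6, -1), -1)) = Add(6, Pow(-7, -1)) = Add(6, Rational(-1, 7)) = Rational(41, 7) ≈ 5.8571)
Function('H')(M) = Add(2, Mul(2, M, Pow(Add(7, M), -1))) (Function('H')(M) = Add(2, Mul(Add(M, M), Pow(Add(M, 7), -1))) = Add(2, Mul(Mul(2, M), Pow(Add(7, M), -1))) = Add(2, Mul(2, M, Pow(Add(7, M), -1))))
C = 0 (C = Mul(0, -1) = 0)
Pow(Add(C, Function('H')(n)), 2) = Pow(Add(0, Mul(2, Pow(Add(7, Rational(41, 7)), -1), Add(7, Mul(2, Rational(41, 7))))), 2) = Pow(Add(0, Mul(2, Pow(Rational(90, 7), -1), Add(7, Rational(82, 7)))), 2) = Pow(Add(0, Mul(2, Rational(7, 90), Rational(131, 7))), 2) = Pow(Add(0, Rational(131, 45)), 2) = Pow(Rational(131, 45), 2) = Rational(17161, 2025)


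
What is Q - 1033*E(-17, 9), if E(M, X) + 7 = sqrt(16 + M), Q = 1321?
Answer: 8552 - 1033*I ≈ 8552.0 - 1033.0*I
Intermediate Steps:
E(M, X) = -7 + sqrt(16 + M)
Q - 1033*E(-17, 9) = 1321 - 1033*(-7 + sqrt(16 - 17)) = 1321 - 1033*(-7 + sqrt(-1)) = 1321 - 1033*(-7 + I) = 1321 + (7231 - 1033*I) = 8552 - 1033*I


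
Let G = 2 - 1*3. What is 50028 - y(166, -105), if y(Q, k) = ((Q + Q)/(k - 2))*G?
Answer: 5352664/107 ≈ 50025.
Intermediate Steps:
G = -1 (G = 2 - 3 = -1)
y(Q, k) = -2*Q/(-2 + k) (y(Q, k) = ((Q + Q)/(k - 2))*(-1) = ((2*Q)/(-2 + k))*(-1) = (2*Q/(-2 + k))*(-1) = -2*Q/(-2 + k))
50028 - y(166, -105) = 50028 - (-2)*166/(-2 - 105) = 50028 - (-2)*166/(-107) = 50028 - (-2)*166*(-1)/107 = 50028 - 1*332/107 = 50028 - 332/107 = 5352664/107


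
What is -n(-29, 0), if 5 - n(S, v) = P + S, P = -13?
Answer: -47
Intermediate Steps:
n(S, v) = 18 - S (n(S, v) = 5 - (-13 + S) = 5 + (13 - S) = 18 - S)
-n(-29, 0) = -(18 - 1*(-29)) = -(18 + 29) = -1*47 = -47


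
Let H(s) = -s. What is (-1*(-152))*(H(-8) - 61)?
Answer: -8056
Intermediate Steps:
(-1*(-152))*(H(-8) - 61) = (-1*(-152))*(-1*(-8) - 61) = 152*(8 - 61) = 152*(-53) = -8056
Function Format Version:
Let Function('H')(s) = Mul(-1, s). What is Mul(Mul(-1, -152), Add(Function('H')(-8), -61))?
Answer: -8056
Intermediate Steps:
Mul(Mul(-1, -152), Add(Function('H')(-8), -61)) = Mul(Mul(-1, -152), Add(Mul(-1, -8), -61)) = Mul(152, Add(8, -61)) = Mul(152, -53) = -8056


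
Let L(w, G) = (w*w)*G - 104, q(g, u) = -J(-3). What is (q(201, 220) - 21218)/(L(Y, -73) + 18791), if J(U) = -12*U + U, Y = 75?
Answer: 21251/391938 ≈ 0.054220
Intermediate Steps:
J(U) = -11*U
q(g, u) = -33 (q(g, u) = -(-11)*(-3) = -1*33 = -33)
L(w, G) = -104 + G*w² (L(w, G) = w²*G - 104 = G*w² - 104 = -104 + G*w²)
(q(201, 220) - 21218)/(L(Y, -73) + 18791) = (-33 - 21218)/((-104 - 73*75²) + 18791) = -21251/((-104 - 73*5625) + 18791) = -21251/((-104 - 410625) + 18791) = -21251/(-410729 + 18791) = -21251/(-391938) = -21251*(-1/391938) = 21251/391938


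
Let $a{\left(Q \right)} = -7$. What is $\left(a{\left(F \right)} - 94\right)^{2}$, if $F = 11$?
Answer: $10201$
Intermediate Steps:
$\left(a{\left(F \right)} - 94\right)^{2} = \left(-7 - 94\right)^{2} = \left(-101\right)^{2} = 10201$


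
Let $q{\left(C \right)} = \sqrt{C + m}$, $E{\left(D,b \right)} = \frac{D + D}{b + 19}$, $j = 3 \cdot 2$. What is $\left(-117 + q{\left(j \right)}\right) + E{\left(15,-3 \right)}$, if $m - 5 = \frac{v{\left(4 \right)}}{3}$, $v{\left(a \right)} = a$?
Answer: $- \frac{921}{8} + \frac{\sqrt{111}}{3} \approx -111.61$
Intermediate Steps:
$j = 6$
$E{\left(D,b \right)} = \frac{2 D}{19 + b}$
$m = \frac{19}{3}$ ($m = 5 + \frac{4}{3} = \frac{19}{3} \approx 6.3333$)
$q{\left(C \right)} = \sqrt{\frac{19}{3} + C}$ ($q{\left(C \right)} = \sqrt{C + \frac{19}{3}} = \sqrt{\frac{19}{3} + C}$)
$\left(-117 + q{\left(j \right)}\right) + E{\left(15,-3 \right)} = \left(-117 + \frac{\sqrt{57 + 9 \cdot 6}}{3}\right) + 2 \cdot 15 \frac{1}{19 - 3} = \left(-117 + \frac{\sqrt{57 + 54}}{3}\right) + 2 \cdot 15 \cdot \frac{1}{16} = \left(-117 + \frac{\sqrt{111}}{3}\right) + 2 \cdot 15 \cdot \frac{1}{16} = \left(-117 + \frac{\sqrt{111}}{3}\right) + \frac{15}{8} = - \frac{921}{8} + \frac{\sqrt{111}}{3}$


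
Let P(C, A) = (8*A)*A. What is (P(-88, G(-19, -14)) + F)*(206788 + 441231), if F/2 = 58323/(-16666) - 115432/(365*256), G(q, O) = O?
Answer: 49149284746701877/48664720 ≈ 1.0100e+9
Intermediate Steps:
P(C, A) = 8*A²
F = -460843177/48664720 (F = 2*(58323/(-16666) - 115432/(365*256)) = 2*(58323*(-1/16666) - 115432/93440) = 2*(-58323/16666 - 115432*1/93440) = 2*(-58323/16666 - 14429/11680) = 2*(-460843177/97329440) = -460843177/48664720 ≈ -9.4698)
(P(-88, G(-19, -14)) + F)*(206788 + 441231) = (8*(-14)² - 460843177/48664720)*(206788 + 441231) = (8*196 - 460843177/48664720)*648019 = (1568 - 460843177/48664720)*648019 = (75845437783/48664720)*648019 = 49149284746701877/48664720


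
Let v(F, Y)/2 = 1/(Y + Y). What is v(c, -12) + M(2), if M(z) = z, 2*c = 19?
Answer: 23/12 ≈ 1.9167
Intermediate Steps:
c = 19/2 (c = (1/2)*19 = 19/2 ≈ 9.5000)
v(F, Y) = 1/Y (v(F, Y) = 2/(Y + Y) = 2/((2*Y)) = 2*(1/(2*Y)) = 1/Y)
v(c, -12) + M(2) = 1/(-12) + 2 = -1/12 + 2 = 23/12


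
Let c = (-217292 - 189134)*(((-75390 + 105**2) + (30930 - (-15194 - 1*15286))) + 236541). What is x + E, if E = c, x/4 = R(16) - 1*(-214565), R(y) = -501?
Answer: -94934567380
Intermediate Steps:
x = 856256 (x = 4*(-501 - 1*(-214565)) = 4*(-501 + 214565) = 4*214064 = 856256)
c = -94935423636 (c = -406426*(((-75390 + 11025) + (30930 - (-15194 - 15286))) + 236541) = -406426*((-64365 + (30930 - 1*(-30480))) + 236541) = -406426*((-64365 + (30930 + 30480)) + 236541) = -406426*((-64365 + 61410) + 236541) = -406426*(-2955 + 236541) = -406426*233586 = -94935423636)
E = -94935423636
x + E = 856256 - 94935423636 = -94934567380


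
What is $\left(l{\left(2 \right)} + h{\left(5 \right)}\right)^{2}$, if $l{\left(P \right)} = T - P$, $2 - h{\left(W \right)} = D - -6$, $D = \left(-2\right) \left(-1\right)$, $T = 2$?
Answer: $36$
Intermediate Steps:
$D = 2$
$h{\left(W \right)} = -6$ ($h{\left(W \right)} = 2 - \left(2 - -6\right) = 2 - \left(2 + 6\right) = 2 - 8 = -6$)
$l{\left(P \right)} = 2 - P$
$\left(l{\left(2 \right)} + h{\left(5 \right)}\right)^{2} = \left(\left(2 - 2\right) - 6\right)^{2} = \left(0 - 6\right)^{2} = \left(-6\right)^{2} = 36$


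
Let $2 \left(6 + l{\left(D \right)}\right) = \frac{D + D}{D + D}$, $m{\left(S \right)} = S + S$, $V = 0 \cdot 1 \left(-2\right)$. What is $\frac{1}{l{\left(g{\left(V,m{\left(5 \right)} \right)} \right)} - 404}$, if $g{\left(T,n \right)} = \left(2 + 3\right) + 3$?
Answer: $- \frac{2}{819} \approx -0.002442$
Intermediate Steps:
$V = 0$ ($V = 0 \left(-2\right) = 0$)
$m{\left(S \right)} = 2 S$
$g{\left(T,n \right)} = 8$ ($g{\left(T,n \right)} = 5 + 3 = 8$)
$l{\left(D \right)} = - \frac{11}{2}$ ($l{\left(D \right)} = -6 + \frac{\left(D + D\right) \frac{1}{D + D}}{2} = -6 + \frac{2 D \frac{1}{2 D}}{2} = -6 + \frac{1}{2} \cdot 1 = -6 + \frac{1}{2} = - \frac{11}{2}$)
$\frac{1}{l{\left(g{\left(V,m{\left(5 \right)} \right)} \right)} - 404} = \frac{1}{- \frac{11}{2} - 404} = \frac{1}{- \frac{819}{2}} = - \frac{2}{819}$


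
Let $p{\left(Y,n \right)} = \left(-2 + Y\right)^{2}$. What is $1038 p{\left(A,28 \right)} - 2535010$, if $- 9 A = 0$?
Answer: $-2530858$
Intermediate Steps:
$A = 0$ ($A = \left(- \frac{1}{9}\right) 0 = 0$)
$1038 p{\left(A,28 \right)} - 2535010 = 1038 \left(-2 + 0\right)^{2} - 2535010 = 1038 \left(-2\right)^{2} - 2535010 = 1038 \cdot 4 - 2535010 = 4152 - 2535010 = -2530858$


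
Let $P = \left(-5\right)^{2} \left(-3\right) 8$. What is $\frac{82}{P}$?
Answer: $- \frac{41}{300} \approx -0.13667$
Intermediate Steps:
$P = -600$ ($P = 25 \left(-3\right) 8 = \left(-75\right) 8 = -600$)
$\frac{82}{P} = \frac{82}{-600} = 82 \left(- \frac{1}{600}\right) = - \frac{41}{300}$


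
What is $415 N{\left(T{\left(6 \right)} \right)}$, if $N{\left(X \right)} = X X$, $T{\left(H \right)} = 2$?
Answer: $1660$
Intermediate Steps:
$N{\left(X \right)} = X^{2}$
$415 N{\left(T{\left(6 \right)} \right)} = 415 \cdot 2^{2} = 415 \cdot 4 = 1660$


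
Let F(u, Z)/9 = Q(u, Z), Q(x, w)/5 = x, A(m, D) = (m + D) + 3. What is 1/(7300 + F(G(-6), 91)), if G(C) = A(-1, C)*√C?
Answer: 73/534844 + 9*I*√6/2674220 ≈ 0.00013649 + 8.2437e-6*I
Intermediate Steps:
A(m, D) = 3 + D + m (A(m, D) = (D + m) + 3 = 3 + D + m)
G(C) = √C*(2 + C) (G(C) = (3 + C - 1)*√C = (2 + C)*√C = √C*(2 + C))
Q(x, w) = 5*x
F(u, Z) = 45*u (F(u, Z) = 9*(5*u) = 45*u)
1/(7300 + F(G(-6), 91)) = 1/(7300 + 45*(√(-6)*(2 - 6))) = 1/(7300 + 45*((I*√6)*(-4))) = 1/(7300 + 45*(-4*I*√6)) = 1/(7300 - 180*I*√6)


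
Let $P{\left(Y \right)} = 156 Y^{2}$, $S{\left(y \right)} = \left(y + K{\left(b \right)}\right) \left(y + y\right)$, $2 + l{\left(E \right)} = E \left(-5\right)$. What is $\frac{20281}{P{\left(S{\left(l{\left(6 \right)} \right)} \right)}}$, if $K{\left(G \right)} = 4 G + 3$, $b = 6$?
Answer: $\frac{20281}{15974400} \approx 0.0012696$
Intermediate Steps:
$l{\left(E \right)} = -2 - 5 E$ ($l{\left(E \right)} = -2 + E \left(-5\right) = -2 - 5 E$)
$K{\left(G \right)} = 3 + 4 G$
$S{\left(y \right)} = 2 y \left(27 + y\right)$ ($S{\left(y \right)} = \left(y + \left(3 + 4 \cdot 6\right)\right) \left(y + y\right) = \left(y + \left(3 + 24\right)\right) 2 y = \left(y + 27\right) 2 y = \left(27 + y\right) 2 y = 2 y \left(27 + y\right)$)
$\frac{20281}{P{\left(S{\left(l{\left(6 \right)} \right)} \right)}} = \frac{20281}{156 \left(2 \left(-2 - 30\right) \left(27 - 32\right)\right)^{2}} = \frac{20281}{156 \left(2 \left(-32\right) \left(27 - 32\right)\right)^{2}} = \frac{20281}{156 \left(2 \left(-32\right) \left(-5\right)\right)^{2}} = \frac{20281}{156 \cdot 320^{2}} = \frac{20281}{156 \cdot 102400} = \frac{20281}{15974400}$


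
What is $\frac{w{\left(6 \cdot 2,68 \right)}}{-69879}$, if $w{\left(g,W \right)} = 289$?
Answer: $- \frac{289}{69879} \approx -0.0041357$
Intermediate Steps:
$\frac{w{\left(6 \cdot 2,68 \right)}}{-69879} = \frac{289}{-69879} = 289 \left(- \frac{1}{69879}\right) = - \frac{289}{69879}$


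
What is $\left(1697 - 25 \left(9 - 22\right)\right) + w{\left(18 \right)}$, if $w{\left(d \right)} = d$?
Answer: $2040$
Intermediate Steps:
$\left(1697 - 25 \left(9 - 22\right)\right) + w{\left(18 \right)} = \left(1697 - 25 \left(9 - 22\right)\right) + 18 = \left(1697 - -325\right) + 18 = \left(1697 + 325\right) + 18 = 2022 + 18 = 2040$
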